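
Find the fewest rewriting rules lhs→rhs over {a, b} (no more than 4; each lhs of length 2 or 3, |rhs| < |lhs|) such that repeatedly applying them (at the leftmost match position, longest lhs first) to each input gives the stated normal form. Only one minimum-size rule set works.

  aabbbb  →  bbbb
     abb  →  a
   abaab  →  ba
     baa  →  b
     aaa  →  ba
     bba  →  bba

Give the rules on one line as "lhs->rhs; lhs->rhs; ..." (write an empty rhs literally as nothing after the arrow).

aa->; aaa->ba; ab->a

  | aabbbb => bbbb
  | abb => ab => a
  | abaab => aaab => bab => ba
  | baa => b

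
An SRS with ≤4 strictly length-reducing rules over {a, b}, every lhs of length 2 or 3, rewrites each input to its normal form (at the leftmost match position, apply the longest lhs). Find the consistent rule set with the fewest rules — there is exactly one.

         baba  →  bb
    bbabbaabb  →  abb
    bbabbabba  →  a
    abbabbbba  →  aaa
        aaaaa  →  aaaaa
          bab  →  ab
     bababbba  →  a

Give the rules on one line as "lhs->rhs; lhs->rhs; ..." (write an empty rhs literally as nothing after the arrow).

aab->b; aba->bb; ba->a; bbb->aa

  | baba => aba => bb
  | bbabbaabb => babbaabb => abbaabb => abaabb => bbabb => babb => abb
  | bbabbabba => babbabba => abbabba => ababba => bbbba => aaba => ba => a
  | abbabbbba => ababbbba => bbbbbba => aabbba => bbba => aaa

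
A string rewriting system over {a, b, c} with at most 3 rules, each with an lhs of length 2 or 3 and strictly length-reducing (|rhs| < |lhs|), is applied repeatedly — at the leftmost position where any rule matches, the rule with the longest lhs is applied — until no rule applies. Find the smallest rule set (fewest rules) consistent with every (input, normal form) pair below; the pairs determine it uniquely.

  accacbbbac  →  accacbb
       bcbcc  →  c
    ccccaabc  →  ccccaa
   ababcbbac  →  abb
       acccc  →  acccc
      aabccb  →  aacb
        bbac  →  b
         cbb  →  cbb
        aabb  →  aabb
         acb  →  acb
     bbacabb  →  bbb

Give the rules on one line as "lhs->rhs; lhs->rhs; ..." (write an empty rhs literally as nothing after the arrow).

  | accacbbbac => accacbbbc => accacbb
  | bcbcc => bcc => c
  | ccccaabc => ccccaa
  | ababcbbac => abbcbbac => abbbac => abbbc => abb

ba->b; bc->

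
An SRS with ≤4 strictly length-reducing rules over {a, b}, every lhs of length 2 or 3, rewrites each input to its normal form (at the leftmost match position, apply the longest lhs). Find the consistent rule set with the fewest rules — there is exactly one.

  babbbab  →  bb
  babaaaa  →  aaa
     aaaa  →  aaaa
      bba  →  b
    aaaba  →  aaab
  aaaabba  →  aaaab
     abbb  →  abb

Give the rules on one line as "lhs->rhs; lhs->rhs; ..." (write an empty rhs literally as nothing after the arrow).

aba->ab; ba->; bbb->bb

  | babbbab => bbbab => bbab => bb
  | babaaaa => baaaa => aaa
  | aaaa
  | bba => b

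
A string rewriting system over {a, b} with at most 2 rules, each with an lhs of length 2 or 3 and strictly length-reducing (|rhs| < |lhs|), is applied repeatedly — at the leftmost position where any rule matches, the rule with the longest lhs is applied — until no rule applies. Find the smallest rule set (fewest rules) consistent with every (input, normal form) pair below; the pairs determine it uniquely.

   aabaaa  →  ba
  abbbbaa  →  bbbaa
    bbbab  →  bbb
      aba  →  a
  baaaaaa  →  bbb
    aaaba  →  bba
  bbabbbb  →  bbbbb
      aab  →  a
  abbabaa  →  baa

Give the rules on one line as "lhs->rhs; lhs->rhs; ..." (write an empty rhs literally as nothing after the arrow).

aaa->b; ab->

  | aabaaa => aaaa => ba
  | abbbbaa => bbbaa
  | bbbab => bbb
  | aba => a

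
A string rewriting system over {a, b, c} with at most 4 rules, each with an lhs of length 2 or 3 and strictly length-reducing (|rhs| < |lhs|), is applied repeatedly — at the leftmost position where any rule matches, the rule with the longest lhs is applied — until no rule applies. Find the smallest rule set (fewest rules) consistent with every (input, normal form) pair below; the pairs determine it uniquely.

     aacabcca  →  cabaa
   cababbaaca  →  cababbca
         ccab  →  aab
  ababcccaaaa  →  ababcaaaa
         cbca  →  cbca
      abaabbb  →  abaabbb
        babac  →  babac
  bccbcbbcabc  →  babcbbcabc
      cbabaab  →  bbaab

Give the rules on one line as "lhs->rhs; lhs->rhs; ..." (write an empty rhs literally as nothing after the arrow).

  | aacabcca => acabcca => cabcca => cabaa
  | cababbaaca => cababbaca => cababbca
  | ccab => aab
  | ababcccaaaa => ababacaaaa => ababcaaaa

aca->ca; cba->b; cc->a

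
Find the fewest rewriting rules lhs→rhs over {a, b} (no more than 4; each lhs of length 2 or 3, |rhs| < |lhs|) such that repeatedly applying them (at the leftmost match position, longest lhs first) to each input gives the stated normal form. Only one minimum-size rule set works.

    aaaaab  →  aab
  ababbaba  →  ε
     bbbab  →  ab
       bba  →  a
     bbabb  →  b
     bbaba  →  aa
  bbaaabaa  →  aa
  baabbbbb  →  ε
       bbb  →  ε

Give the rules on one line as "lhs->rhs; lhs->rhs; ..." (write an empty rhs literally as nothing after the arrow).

  | aaaaab => aab
  | ababbaba => aabbaba => ababa => aaba => aaa => ε
  | bbbab => ab
  | bba => ba => a

aaa->; abb->b; ba->a; bbb->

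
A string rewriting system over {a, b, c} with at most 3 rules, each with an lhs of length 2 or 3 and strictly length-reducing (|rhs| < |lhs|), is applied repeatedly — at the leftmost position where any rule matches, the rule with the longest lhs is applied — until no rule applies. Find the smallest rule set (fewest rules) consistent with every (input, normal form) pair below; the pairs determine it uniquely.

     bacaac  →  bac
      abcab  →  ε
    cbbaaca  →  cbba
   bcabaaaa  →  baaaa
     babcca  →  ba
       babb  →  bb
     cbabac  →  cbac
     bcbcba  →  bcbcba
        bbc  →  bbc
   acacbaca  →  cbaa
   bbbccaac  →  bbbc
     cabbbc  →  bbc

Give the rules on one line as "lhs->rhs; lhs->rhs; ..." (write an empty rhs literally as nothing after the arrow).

  | bacaac => baaac => bac
  | abcab => cab => ab => ε
  | cbbaaca => cbbca => cbba
  | bcabaaaa => babaaaa => baaaa

aac->c; ab->; ca->a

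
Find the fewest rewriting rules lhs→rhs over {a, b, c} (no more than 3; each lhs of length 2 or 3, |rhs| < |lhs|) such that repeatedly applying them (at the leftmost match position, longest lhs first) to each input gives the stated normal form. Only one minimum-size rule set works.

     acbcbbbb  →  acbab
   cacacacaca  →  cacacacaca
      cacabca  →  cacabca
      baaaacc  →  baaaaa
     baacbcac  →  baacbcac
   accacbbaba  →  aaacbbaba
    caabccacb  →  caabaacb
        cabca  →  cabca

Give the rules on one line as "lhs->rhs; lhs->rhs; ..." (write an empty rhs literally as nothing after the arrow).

  | acbcbbbb => acbccb => acbab
  | cacacacaca
  | cacabca
  | baaaacc => baaaaa

bbb->c; cc->a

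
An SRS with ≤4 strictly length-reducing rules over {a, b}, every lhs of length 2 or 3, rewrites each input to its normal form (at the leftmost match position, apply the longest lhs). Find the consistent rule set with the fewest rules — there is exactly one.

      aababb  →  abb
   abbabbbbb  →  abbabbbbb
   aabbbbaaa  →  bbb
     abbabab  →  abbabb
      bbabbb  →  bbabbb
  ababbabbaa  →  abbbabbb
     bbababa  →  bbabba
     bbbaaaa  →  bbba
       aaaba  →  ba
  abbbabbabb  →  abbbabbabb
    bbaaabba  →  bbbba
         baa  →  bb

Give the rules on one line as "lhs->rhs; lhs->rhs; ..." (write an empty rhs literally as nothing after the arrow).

  | aababb => abb
  | abbabbbbb
  | aabbbbaaa => bbbaaa => bbb
  | abbabab => abbabb

aa->b; aaa->; aab->; aba->ab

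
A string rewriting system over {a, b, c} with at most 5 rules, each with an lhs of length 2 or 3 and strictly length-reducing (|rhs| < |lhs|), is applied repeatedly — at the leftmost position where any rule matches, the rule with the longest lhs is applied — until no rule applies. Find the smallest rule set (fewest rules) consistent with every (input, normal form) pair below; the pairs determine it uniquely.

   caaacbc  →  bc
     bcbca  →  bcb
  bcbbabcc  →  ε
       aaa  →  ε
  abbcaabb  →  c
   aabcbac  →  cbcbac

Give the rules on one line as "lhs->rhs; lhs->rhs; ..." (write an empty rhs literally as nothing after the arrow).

aa->c; bb->; ca->; cc->

  | caaacbc => aacbc => ccbc => bc
  | bcbca => bcb
  | bcbbabcc => bcabcc => bbcc => cc => ε
  | aaa => ca => ε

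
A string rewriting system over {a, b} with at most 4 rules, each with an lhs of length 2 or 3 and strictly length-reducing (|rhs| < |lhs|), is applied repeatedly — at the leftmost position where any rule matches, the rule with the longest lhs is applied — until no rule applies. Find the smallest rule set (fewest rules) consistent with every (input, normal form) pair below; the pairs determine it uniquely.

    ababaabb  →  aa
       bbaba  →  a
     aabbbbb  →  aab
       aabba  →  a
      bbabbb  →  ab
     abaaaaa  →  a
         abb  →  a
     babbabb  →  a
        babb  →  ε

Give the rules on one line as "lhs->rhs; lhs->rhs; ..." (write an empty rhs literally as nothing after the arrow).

  | ababaabb => abaabb => aabb => aa
  | bbaba => aba => a
  | aabbbbb => aabbb => aab
  | aabba => aaa => a

aaa->a; ba->; bb->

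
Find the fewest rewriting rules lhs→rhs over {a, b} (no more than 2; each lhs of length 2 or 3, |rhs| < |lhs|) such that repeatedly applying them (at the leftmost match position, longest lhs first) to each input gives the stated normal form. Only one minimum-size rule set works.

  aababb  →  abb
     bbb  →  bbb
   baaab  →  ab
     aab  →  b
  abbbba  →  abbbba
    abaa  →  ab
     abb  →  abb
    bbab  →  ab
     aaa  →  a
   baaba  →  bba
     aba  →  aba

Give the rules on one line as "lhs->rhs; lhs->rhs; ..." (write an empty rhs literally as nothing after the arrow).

aa->; bab->ab

  | aababb => babb => abb
  | bbb
  | baaab => bab => ab
  | aab => b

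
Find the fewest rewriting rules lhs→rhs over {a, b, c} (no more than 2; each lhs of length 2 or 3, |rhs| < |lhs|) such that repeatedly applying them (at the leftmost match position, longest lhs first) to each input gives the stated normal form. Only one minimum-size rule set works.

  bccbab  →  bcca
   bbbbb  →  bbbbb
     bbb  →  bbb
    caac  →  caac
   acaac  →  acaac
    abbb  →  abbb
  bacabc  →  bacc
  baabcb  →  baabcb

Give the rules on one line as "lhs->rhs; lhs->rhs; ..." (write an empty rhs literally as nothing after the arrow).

  | bccbab => bcca
  | bbbbb
  | bbb
  | caac

bab->a; cab->c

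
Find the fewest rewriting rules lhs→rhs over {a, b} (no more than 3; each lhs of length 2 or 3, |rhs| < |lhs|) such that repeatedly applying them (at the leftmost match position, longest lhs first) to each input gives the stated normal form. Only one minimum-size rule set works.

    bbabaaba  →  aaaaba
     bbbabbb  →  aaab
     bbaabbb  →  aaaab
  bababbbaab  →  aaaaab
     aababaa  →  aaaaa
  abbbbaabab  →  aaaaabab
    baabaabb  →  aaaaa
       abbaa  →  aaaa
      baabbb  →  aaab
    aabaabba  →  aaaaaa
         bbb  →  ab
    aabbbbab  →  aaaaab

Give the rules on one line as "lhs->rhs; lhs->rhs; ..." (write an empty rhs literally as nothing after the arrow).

baa->aa; bb->a

  | bbabaaba => aabaaba => aaaaba
  | bbbabbb => ababbb => abaab => aaab
  | bbaabbb => aaabbb => aaaab
  | bababbbaab => babaabaab => baaabaab => aaabaab => aaaaab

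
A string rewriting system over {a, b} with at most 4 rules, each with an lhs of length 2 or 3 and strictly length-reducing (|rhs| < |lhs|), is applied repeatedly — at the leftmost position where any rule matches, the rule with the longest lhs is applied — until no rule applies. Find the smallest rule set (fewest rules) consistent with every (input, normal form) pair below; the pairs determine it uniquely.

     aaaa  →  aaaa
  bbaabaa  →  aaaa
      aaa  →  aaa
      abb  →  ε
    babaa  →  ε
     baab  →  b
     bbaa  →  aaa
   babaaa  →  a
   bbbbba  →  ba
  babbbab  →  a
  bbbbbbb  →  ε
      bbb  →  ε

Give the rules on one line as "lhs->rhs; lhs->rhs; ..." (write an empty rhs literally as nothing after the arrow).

  | aaaa
  | bbaabaa => aaabaa => aaaa
  | aaa
  | abb => ε

ab->; abb->; baa->; bb->a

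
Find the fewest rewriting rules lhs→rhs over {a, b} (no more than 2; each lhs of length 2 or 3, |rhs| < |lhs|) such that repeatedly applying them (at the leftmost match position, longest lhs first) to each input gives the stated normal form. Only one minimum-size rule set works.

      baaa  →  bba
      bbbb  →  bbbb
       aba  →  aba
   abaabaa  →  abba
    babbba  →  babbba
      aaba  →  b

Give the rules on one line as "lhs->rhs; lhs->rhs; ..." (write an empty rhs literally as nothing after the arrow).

  | baaa => bba
  | bbbb
  | aba
  | abaabaa => abaaa => abba

aa->b; aab->a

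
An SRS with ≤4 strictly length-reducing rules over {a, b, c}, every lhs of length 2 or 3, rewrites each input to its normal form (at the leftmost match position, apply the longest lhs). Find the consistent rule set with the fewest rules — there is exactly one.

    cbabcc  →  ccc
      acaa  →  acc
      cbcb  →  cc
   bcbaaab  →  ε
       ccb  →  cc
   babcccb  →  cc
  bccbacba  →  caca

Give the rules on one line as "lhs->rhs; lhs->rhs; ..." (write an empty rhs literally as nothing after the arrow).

aa->c; ab->; bc->; cb->c

  | cbabcc => cabcc => ccc
  | acaa => acc
  | cbcb => ccb => cc
  | bcbaaab => baaab => bcab => ab => ε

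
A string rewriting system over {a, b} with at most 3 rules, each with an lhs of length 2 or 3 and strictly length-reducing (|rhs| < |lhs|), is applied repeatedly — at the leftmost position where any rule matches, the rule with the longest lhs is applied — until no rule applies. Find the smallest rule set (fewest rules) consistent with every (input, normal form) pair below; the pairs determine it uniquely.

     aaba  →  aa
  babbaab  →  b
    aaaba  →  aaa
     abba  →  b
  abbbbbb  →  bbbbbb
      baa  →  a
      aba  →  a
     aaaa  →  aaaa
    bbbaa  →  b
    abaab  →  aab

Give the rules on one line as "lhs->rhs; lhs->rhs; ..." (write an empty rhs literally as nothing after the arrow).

abb->bb; ba->

  | aaba => aa
  | babbaab => bbaab => bab => b
  | aaaba => aaa
  | abba => bba => b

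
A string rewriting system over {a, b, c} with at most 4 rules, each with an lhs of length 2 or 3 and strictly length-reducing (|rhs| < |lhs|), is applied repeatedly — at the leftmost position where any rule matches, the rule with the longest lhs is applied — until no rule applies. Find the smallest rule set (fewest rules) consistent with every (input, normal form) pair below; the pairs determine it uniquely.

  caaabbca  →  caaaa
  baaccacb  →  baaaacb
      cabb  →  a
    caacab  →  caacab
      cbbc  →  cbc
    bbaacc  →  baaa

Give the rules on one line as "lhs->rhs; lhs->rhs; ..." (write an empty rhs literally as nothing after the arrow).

  | caaabbca => caacca => caaaa
  | baaccacb => baaaacb
  | cabb => cc => a
  | caacab

abb->c; bb->b; cc->a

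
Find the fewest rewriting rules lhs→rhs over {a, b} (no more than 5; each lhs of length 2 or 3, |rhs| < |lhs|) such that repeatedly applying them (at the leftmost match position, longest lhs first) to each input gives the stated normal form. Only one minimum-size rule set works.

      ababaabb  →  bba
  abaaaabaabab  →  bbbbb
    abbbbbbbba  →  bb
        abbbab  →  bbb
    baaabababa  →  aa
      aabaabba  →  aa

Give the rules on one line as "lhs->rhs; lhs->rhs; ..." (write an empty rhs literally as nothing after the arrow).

aab->a; ab->a; aba->bb; baa->a

  | ababaabb => bbbaabb => bbabb => bbab => bba
  | abaaaabaabab => bbaaabaabab => baabaabab => abaabab => bbabab => bbbbb
  | abbbbbbbba => abbbbbbba => abbbbbba => abbbbba => abbbba => abbba => abba => aba => bb
  | abbbab => abbab => abab => bbb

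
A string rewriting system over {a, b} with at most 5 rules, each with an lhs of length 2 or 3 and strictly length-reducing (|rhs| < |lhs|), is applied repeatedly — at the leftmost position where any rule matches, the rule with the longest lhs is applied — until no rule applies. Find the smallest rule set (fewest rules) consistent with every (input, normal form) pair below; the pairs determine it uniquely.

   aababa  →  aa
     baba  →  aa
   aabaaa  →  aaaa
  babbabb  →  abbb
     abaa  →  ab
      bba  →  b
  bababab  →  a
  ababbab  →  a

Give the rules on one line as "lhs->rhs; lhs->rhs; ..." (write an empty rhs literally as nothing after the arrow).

aab->a; ba->a; baa->b; bba->b

  | aababa => aaba => aa
  | baba => aba => aa
  | aabaaa => aaaa
  | babbabb => abbabb => abbb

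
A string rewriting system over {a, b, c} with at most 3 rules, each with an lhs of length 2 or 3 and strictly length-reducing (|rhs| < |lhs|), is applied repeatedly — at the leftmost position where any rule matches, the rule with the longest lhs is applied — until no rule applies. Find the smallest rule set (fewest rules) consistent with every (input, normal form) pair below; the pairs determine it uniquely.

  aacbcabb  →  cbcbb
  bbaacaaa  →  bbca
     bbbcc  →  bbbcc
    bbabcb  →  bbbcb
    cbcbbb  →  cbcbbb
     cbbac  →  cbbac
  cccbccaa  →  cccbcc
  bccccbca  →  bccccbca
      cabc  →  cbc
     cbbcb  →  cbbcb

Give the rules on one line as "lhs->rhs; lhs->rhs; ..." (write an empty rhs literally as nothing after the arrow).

aa->; ab->b

  | aacbcabb => cbcabb => cbcbb
  | bbaacaaa => bbcaaa => bbca
  | bbbcc
  | bbabcb => bbbcb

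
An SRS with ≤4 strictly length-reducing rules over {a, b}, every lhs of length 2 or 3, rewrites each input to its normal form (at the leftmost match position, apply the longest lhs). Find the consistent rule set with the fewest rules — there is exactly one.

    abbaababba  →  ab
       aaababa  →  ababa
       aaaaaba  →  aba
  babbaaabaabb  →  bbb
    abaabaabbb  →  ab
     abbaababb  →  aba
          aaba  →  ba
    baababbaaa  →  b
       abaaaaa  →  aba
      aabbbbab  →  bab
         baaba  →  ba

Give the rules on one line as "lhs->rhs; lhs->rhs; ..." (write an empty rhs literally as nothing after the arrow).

  | abbaababba => aaababba => ababba => abaa => ab
  | aaababa => ababa
  | aaaaaba => aaaba => aba
  | babbaaabaabb => baaaabaabb => baabaabb => bbaabb => baabb => bbb

aa->; abb->a; bba->ba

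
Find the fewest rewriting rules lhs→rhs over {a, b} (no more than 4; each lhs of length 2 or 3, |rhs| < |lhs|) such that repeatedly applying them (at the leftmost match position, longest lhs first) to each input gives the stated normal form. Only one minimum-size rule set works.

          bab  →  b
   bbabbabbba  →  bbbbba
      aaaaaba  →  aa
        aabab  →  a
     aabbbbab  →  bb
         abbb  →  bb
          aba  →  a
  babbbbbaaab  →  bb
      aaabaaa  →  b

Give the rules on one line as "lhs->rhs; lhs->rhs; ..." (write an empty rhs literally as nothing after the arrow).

aaa->b; ab->; baa->aa

  | bab => b
  | bbabbabbba => bbbabbba => bbbbba
  | aaaaaba => baaba => aaba => aa
  | aabab => aab => a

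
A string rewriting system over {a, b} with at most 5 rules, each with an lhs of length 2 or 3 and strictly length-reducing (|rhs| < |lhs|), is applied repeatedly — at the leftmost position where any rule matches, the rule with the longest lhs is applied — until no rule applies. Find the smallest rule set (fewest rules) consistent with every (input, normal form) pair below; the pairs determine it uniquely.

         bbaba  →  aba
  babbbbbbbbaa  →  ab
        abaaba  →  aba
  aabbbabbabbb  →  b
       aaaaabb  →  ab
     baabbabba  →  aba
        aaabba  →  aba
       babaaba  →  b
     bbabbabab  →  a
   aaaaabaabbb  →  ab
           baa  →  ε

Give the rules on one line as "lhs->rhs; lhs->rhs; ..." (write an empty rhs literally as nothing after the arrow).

aa->b; abb->ab; bab->a; bb->

  | bbaba => aba
  | babbbbbbbbaa => abbbbbbbaa => abbbbbbaa => abbbbbaa => abbbbaa => abbbaa => abbaa => abaa => abb => ab
  | abaaba => abbba => abba => aba
  | aabbbabbabbb => bbbbabbabbb => bbabbabbb => abbabbb => ababbb => aabb => bbb => b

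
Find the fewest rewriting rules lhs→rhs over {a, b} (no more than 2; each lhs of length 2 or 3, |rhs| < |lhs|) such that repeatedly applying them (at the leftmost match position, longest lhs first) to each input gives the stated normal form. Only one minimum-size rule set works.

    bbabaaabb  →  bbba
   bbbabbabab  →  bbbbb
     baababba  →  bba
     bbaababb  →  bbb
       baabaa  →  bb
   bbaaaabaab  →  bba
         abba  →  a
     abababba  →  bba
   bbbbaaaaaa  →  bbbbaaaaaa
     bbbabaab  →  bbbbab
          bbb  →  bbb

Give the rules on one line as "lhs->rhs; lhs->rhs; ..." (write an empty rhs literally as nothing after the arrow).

  | bbabaaabb => bbbaabb => bbba
  | bbbabbabab => bbbabab => bbbbb
  | baababba => babbba => bba
  | bbaababb => bbabbb => bbb

aba->b; abb->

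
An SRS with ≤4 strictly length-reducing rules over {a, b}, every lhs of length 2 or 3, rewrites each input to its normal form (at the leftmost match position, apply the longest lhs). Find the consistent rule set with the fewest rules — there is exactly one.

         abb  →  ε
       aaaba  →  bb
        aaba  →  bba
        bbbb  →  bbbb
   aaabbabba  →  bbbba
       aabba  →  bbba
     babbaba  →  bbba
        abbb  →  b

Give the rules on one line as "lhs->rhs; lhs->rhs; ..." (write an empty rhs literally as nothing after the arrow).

aa->b; abb->; bab->ba

  | abb => ε
  | aaaba => baba => baa => bb
  | aaba => bba
  | bbbb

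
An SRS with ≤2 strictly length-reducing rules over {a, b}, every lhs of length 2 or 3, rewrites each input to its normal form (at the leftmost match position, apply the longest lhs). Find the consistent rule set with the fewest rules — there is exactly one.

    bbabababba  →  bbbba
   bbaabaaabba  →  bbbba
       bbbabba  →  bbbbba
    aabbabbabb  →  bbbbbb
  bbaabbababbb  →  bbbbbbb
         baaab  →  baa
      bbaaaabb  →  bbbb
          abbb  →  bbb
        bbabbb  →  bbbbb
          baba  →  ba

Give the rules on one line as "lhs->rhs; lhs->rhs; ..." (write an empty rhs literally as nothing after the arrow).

  | bbabababba => bbababba => bbabba => bbbba
  | bbaabaaabba => bbaaaabba => bbaaabba => bbaabba => bbabba => bbbba
  | bbbabba => bbbbba
  | aabbabbabb => abbabbabb => bbabbabb => bbbbabb => bbbbbb

ab->; abb->bb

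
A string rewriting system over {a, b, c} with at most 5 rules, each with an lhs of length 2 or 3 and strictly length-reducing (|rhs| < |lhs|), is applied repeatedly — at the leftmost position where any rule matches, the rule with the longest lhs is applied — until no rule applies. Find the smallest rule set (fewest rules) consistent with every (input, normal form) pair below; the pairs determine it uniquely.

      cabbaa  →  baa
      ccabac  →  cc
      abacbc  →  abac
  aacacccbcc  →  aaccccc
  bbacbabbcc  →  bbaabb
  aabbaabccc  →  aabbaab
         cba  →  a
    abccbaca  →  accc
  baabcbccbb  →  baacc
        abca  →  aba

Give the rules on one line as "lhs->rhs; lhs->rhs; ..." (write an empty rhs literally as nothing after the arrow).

bc->b; bcb->cc; ca->c; cb->

  | cabbaa => cbbaa => baa
  | ccabac => ccbac => cac => cc
  | abacbc => abac
  | aacacccbcc => aaccccbcc => aaccccc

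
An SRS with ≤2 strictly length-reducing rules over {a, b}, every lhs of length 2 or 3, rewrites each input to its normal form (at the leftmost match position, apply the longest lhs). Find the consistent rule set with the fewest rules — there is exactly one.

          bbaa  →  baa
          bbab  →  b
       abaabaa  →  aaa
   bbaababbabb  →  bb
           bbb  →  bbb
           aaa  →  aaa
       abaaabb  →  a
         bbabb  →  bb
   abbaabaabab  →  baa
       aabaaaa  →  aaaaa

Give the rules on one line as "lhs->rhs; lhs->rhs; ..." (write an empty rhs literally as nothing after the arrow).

ab->; bba->ba

  | bbaa => baa
  | bbab => bab => b
  | abaabaa => aabaa => aaa
  | bbaababbabb => baababbabb => baabbabb => bababb => babb => bb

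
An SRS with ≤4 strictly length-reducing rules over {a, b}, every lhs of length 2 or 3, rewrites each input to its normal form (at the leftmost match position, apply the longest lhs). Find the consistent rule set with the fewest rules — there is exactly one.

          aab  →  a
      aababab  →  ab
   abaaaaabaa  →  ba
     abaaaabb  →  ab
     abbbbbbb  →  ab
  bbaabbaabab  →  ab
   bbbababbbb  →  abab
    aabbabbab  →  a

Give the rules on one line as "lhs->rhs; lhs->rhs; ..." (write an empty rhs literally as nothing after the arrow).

aa->b; bb->a; bba->bb; bbb->

  | aab => bb => a
  | aababab => bbabab => bbbab => ab
  | abaaaaabaa => abbaaabaa => abbaabaa => abbabaa => abbbaa => aaa => ba
  | abaaaabb => abbaabb => abbabb => abbbb => ab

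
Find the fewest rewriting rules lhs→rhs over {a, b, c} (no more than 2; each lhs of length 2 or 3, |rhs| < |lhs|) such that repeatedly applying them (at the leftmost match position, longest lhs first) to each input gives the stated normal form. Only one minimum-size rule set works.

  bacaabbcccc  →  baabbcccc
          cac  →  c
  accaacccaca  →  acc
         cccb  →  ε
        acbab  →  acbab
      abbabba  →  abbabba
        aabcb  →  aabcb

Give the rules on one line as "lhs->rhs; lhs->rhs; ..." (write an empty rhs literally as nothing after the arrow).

  | bacaabbcccc => baabbcccc
  | cac => c
  | accaacccaca => acacccaca => acccaca => accca => acc
  | cccb => ca => ε

ca->; ccb->a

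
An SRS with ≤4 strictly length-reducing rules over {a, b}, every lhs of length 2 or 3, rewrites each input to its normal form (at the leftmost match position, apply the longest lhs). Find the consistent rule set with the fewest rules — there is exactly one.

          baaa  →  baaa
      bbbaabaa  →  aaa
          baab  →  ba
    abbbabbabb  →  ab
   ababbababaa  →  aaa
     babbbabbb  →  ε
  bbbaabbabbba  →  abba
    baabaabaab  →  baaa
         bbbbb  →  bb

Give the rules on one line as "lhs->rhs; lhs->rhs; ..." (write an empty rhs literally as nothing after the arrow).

  | baaa
  | bbbaabaa => aabaa => aaa
  | baab => ba
  | abbbabbabb => aabbabb => ababb => ab

aab->a; bab->; bbb->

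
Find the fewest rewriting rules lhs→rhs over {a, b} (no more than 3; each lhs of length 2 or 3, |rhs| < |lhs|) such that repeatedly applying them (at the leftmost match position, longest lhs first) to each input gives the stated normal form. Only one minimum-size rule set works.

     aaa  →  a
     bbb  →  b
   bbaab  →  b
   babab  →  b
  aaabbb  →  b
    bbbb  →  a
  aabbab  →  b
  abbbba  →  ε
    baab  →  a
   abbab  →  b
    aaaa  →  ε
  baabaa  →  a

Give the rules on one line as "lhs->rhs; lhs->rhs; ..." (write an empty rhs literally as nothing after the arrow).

  | aaa => a
  | bbb => ab => b
  | bbaab => aaab => ab => b
  | babab => bbab => aab => b

aa->; ab->b; bb->a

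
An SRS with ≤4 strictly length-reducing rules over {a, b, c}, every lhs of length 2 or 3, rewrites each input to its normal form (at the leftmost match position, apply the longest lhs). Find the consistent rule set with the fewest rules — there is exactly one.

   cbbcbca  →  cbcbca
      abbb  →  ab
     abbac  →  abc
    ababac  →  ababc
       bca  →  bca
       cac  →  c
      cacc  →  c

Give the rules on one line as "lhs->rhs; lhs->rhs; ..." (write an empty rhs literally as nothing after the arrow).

  | cbbcbca => cbcbca
  | abbb => abb => ab
  | abbac => abac => abc
  | ababac => ababc

ac->c; bb->b; cc->c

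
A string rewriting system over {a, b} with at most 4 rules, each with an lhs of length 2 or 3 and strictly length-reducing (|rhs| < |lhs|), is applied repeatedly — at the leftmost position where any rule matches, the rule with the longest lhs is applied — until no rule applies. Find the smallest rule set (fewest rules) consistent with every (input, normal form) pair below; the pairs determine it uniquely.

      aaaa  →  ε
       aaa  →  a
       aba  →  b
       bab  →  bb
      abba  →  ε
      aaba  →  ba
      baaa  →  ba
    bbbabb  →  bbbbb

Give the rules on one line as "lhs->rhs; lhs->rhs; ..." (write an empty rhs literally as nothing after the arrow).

aa->; aba->b; abb->a; bab->bb

  | aaaa => aa => ε
  | aaa => a
  | aba => b
  | bab => bb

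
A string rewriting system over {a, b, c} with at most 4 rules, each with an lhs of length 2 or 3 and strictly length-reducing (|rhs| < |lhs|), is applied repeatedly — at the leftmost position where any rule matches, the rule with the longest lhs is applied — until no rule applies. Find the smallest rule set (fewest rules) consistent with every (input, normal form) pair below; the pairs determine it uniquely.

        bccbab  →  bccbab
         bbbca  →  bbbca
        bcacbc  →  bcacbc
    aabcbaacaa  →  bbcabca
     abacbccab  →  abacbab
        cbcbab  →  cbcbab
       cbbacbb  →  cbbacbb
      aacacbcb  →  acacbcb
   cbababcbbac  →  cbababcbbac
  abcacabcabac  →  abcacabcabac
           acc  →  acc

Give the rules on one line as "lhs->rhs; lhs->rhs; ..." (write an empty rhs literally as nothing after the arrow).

  | bccbab
  | bbbca
  | bcacbc
  | aabcbaacaa => bbcbaacaa => bbcabcaa => bbcabca

aa->a; aab->bb; baa->ab; cca->a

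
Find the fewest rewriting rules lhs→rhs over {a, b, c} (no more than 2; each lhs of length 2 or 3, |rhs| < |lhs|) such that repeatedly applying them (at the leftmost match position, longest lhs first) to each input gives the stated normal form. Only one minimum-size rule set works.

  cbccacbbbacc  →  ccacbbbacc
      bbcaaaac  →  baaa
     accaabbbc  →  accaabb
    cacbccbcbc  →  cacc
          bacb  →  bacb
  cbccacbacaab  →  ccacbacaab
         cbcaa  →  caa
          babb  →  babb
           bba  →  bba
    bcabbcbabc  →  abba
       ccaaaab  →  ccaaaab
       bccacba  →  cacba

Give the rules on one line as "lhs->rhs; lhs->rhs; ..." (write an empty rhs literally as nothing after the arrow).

  | cbccacbbbacc => ccacbbbacc
  | bbcaaaac => baaaac => baaa
  | accaabbbc => accaabb
  | cacbccbcbc => caccbcbc => caccbc => cacc

aac->a; bc->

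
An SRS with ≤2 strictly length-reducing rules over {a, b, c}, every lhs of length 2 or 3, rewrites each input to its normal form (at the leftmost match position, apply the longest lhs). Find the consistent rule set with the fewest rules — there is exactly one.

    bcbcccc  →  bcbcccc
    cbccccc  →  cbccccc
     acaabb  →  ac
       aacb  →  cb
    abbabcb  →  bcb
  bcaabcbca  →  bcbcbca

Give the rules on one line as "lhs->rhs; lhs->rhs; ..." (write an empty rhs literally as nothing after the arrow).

aa->; bb->

  | bcbcccc
  | cbccccc
  | acaabb => acbb => ac
  | aacb => cb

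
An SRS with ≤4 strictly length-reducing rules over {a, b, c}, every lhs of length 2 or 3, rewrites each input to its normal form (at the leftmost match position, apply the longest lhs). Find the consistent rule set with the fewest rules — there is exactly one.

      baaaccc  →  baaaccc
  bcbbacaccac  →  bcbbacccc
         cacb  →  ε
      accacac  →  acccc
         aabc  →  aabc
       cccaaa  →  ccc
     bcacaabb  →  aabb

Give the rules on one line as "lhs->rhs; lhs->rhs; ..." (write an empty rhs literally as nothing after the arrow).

  | baaaccc
  | bcbbacaccac => bcbbacccac => bcbbacccc
  | cacb => ccb => ε
  | accacac => acccac => acccc

bcc->; ca->c; ccb->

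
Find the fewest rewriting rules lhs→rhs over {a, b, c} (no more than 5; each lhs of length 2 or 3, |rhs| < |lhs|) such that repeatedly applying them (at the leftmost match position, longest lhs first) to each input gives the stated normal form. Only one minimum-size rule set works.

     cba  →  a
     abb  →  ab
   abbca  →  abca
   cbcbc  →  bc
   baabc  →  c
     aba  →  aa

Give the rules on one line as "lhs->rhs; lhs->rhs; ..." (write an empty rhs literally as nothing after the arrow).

  | cba => ba => a
  | abb => ab
  | abbca => abca
  | cbcbc => bcbc => bbc => bc

aab->; ba->a; bb->b; cb->b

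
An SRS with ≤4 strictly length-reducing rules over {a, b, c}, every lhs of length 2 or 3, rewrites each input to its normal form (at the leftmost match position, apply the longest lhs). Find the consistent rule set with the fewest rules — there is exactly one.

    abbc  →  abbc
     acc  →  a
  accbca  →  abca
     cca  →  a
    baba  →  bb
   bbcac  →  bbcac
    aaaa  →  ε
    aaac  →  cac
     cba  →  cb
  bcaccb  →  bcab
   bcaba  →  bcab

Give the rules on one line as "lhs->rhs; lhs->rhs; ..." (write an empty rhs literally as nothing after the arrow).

  | abbc
  | acc => a
  | accbca => abca
  | cca => a

aa->c; ba->b; cc->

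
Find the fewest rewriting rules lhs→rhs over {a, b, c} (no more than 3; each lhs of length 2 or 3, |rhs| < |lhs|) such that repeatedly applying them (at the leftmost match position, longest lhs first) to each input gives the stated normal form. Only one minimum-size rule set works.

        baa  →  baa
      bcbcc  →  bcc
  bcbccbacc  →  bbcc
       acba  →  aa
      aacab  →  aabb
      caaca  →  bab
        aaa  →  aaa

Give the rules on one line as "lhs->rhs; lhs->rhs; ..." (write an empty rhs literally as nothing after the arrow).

ca->b; cb->

  | baa
  | bcbcc => bcc
  | bcbccbacc => bccbacc => bcacc => bbcc
  | acba => aa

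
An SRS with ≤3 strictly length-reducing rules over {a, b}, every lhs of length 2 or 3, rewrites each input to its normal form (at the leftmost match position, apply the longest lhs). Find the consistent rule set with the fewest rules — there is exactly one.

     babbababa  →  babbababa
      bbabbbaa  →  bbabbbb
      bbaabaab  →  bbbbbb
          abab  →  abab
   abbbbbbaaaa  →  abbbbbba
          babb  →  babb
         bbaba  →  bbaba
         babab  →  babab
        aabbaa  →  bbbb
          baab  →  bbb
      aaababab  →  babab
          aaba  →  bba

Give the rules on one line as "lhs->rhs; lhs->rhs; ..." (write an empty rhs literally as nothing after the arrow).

aa->b; aaa->

  | babbababa
  | bbabbbaa => bbabbbb
  | bbaabaab => bbbbaab => bbbbbb
  | abab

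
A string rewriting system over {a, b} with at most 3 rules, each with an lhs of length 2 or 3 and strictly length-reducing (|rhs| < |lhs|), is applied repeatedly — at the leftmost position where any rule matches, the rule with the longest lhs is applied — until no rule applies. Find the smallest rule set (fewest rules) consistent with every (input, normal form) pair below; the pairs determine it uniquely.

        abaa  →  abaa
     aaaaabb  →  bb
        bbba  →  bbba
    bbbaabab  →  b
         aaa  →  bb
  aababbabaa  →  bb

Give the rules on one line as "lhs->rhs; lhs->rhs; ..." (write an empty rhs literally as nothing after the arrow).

  | abaa
  | aaaaabb => bbaabb => bbabb => bb
  | bbba
  | bbbaabab => bbbabab => bbab => b

aaa->bb; aab->ab; bab->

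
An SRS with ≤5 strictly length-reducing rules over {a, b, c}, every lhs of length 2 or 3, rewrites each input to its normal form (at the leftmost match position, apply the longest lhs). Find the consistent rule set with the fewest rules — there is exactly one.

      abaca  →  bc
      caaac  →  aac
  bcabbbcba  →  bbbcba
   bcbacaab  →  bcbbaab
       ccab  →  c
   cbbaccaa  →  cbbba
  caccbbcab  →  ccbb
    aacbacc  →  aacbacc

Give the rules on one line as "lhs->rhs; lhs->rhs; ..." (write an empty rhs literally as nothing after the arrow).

  | abaca => bcca => bc
  | caaac => aac
  | bcabbbcba => bbbcba
  | bcbacaab => bcbbaab

aba->bc; aca->ba; ca->; cab->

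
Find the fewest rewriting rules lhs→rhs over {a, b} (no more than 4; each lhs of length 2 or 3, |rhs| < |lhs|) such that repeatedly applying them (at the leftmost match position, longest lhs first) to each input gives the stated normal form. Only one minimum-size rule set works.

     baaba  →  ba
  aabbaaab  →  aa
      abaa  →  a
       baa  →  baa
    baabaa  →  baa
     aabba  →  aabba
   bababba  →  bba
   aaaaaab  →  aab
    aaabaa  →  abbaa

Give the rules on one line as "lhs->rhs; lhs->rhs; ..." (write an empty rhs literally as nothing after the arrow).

  | baaba => ba
  | aabbaaab => aabbabb => aabbb => aa
  | abaa => a
  | baa

aaa->ab; aba->; bab->b; bbb->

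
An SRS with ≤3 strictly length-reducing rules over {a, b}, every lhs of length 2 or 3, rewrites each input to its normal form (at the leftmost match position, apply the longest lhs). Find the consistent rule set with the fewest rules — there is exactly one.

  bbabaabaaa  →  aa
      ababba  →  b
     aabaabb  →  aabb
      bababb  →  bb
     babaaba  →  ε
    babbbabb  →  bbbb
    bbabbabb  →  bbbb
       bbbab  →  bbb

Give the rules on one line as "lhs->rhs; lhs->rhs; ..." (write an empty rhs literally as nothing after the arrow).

aba->; ba->

  | bbabaabaaa => bbaabaaa => babaaa => baaa => aa
  | ababba => bba => b
  | aabaabb => aabb
  | bababb => babb => bb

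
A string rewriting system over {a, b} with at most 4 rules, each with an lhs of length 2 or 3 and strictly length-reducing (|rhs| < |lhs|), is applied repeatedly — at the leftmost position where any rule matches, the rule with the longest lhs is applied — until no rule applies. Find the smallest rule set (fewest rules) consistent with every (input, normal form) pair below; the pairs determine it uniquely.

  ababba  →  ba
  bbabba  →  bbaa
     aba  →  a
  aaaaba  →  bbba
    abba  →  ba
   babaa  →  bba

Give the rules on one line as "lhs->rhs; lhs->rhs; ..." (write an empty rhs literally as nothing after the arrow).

aaa->ba; aab->bb; ab->; bab->ba

  | ababba => abba => ba
  | bbabba => bbaba => bbaa
  | aba => a
  | aaaaba => baaba => bbba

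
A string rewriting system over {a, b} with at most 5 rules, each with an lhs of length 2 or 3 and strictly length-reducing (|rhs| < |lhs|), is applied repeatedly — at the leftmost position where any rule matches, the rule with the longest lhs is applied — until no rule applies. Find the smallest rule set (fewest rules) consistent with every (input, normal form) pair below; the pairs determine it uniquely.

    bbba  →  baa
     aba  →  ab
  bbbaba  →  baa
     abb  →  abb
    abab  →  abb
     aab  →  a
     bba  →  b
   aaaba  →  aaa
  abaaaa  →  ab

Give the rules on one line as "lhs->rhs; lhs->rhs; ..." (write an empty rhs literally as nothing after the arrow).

aab->a; aba->ab; bba->b; bbb->ba

  | bbba => baa
  | aba => ab
  | bbbaba => baaba => baa
  | abb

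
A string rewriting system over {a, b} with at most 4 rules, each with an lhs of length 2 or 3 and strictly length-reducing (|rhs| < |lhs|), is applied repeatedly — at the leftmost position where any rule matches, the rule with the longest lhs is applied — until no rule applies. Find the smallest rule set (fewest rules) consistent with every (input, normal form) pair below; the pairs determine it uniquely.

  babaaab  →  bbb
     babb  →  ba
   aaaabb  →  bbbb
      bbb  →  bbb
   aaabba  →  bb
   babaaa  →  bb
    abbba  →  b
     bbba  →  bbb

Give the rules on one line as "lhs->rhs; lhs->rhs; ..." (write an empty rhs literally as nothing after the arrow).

aa->b; ab->a; bba->bb

  | babaaab => baaaab => bbaab => bbab => bbb
  | babb => bab => ba
  | aaaabb => baabb => bbbb
  | bbb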